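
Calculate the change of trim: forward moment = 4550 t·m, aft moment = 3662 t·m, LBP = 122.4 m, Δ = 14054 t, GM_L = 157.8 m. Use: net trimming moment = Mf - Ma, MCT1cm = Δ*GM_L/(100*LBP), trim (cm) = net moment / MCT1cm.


Formula: net trimming moment = Mf - Ma; MCT1cm = Δ*GM_L/(100*LBP); trim = net moment / MCT1cm
Step 1 — net trimming moment = 4550 - 3662 = 888 t·m
Step 2 — MCT1cm = 14054 * 157.8 / (100 * 122.4) = 181.1864 t·m/cm
Step 3 — trim = 888 / 181.1864 ≈ 4.9010 cm (5 s.f.)

4.9010 cm


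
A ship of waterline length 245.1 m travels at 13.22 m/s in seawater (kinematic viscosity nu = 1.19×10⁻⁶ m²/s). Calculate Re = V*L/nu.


Formula: Re = V * L / nu
Step 1 — V * L = 13.22 * 245.1 = 3240.222 m^2/s
Step 2 — Re = 3240.222 / 1.19e-6 = 2.72e+09

2.72e+09


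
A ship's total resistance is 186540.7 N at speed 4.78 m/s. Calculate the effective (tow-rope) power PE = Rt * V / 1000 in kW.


Formula: PE = Rt * V / 1000 (kW)
Step 1 — PE (W) = 186540.7 * 4.78 = 891664.546 W
Step 2 — PE (kW) = 891664.546 / 1000 ≈ 891.66 kW (5 s.f.)

891.66 kW


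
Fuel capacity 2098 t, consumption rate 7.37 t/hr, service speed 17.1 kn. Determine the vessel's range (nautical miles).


Formula: endurance = fuel / rate; range = endurance * speed
Step 1 — endurance = 2098 / 7.37 = 284.6676 hours
Step 2 — range = 284.6676 * 17.1 ≈ 4867.8 nautical miles (5 s.f.)

4867.8 NM


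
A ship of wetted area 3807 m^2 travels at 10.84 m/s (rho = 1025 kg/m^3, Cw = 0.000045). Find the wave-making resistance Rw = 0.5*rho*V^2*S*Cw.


Formula: Rw = 0.5 * rho * V^2 * S * Cw
Step 1 — V^2 = 10.84^2 = 117.5056
Step 2 — 0.5 * rho * V^2 = 0.5 * 1025 * 117.5056 = 60221.62
Step 3 — Rw = 60221.62 * 3807 * 0.000045 ≈ 10317 N (5 s.f.)

10317 N


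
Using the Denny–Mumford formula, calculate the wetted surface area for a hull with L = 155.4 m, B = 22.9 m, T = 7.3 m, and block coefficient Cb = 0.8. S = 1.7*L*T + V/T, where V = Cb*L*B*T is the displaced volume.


Formula: S = 1.7*L*T + V/T with V = Cb*L*B*T, i.e. S = L * (1.7*T + Cb*B)
Step 1 — 1.7*T = 1.7 * 7.3 = 12.41 m
Step 2 — Cb*B = 0.8 * 22.9 = 18.32 m
Step 3 — 1.7*T + Cb*B = 12.41 + 18.32 = 30.73 m
Step 4 — S = 155.4 * 30.73 ≈ 4775.4 m^2 (5 s.f.)

4775.4 m^2


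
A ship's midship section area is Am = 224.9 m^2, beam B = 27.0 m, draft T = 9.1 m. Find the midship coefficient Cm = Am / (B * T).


Formula: Cm = Am / (B * T)
Step 1 — B * T = 27.0 * 9.1 = 245.7 m^2
Step 2 — Cm = 224.9 / 245.7 ≈ 0.91534 (5 s.f.)

0.91534


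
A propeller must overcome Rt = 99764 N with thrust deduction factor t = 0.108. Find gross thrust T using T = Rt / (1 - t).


Formula: T = Rt / (1 - t)
Step 1 — (1 - t) = 1 - 0.108 = 0.892
Step 2 — T = 99764 / 0.892 ≈ 111840 N (5 s.f.)

111840 N


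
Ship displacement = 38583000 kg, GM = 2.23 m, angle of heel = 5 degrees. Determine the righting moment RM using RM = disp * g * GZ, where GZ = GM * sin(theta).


Formula: GZ = GM * sin(theta); RM = disp * g * GZ
Step 1 — GZ = 2.23 * sin(5°) = 2.23 * 0.087156 = 0.194358 m
Step 2 — RM = 38583000 * 9.81 * 0.194358 ≈ 73564000 N·m (5 s.f.)

73564000 N·m


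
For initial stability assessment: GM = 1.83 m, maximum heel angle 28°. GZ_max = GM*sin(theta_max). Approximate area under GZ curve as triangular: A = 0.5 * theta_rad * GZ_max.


Formula: GZ_max = GM * sin(theta); Area = 0.5 * theta_rad * GZ_max
Step 1 — GZ_max = 1.83 * sin(28°) = 1.83 * 0.469472 = 0.859134 m
Step 2 — theta_rad = 28 * pi/180 = 0.488692 rad
Step 3 — Area = 0.5 * 0.488692 * 0.859134 ≈ 0.20993 m·rad (5 s.f.)

0.20993 m·rad


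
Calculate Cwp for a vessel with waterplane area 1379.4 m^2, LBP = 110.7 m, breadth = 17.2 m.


Formula: Cwp = Aw / (L * B)
Step 1 — L * B = 110.7 * 17.2 = 1904.04 m^2
Step 2 — Cwp = 1379.4 / 1904.04 ≈ 0.72446 (5 s.f.)

0.72446


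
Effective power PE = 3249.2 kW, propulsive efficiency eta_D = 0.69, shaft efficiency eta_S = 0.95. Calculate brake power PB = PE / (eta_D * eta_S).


Formula: PB = PE / (eta_D * eta_S)
Step 1 — combined efficiency = eta_D * eta_S = 0.69 * 0.95 = 0.6555
Step 2 — PB = 3249.2 / 0.6555 ≈ 4956.8 kW (5 s.f.)

4956.8 kW


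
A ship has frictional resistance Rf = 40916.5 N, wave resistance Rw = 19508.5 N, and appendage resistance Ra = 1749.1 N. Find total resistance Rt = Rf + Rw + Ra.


Formula: Rt = Rf + Rw + Ra
Substituting: Rt = 40916.5 + 19508.5 + 1749.1
Result: Rt = 62174.1 N

62174.1 N


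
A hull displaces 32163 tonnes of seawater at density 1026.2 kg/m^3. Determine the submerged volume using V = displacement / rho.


Formula: V = mass / rho
Step 1 — convert tonnes to kg: 32163 t * 1000 = 32163000 kg
Step 2 — V = 32163000 / 1026.2 ≈ 31342 m^3 (5 s.f.)

31342 m^3


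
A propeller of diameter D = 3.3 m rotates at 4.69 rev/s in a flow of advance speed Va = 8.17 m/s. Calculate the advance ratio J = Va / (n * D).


Formula: J = Va / (n * D)
Step 1 — n * D = 4.69 * 3.3 = 15.477
Step 2 — J = 8.17 / 15.477 ≈ 0.52788 (5 s.f.)

0.52788


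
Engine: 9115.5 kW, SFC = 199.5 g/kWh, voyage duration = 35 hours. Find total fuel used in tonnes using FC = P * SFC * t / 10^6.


Formula: FC (tonnes) = P * SFC * t / 1,000,000
Step 1 — P * SFC * t = 9115.5 * 199.5 * 35 = 63648978.75 g
Step 2 — FC (tonnes) = 63648978.75 / 1,000,000 ≈ 63.649 tonnes (5 s.f.)

63.649 tonnes


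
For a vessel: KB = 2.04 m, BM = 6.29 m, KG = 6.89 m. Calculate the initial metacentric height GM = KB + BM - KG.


Formula: GM = KB + BM - KG
Step 1 — KM = KB + BM = 2.04 + 6.29 = 8.33 m
Step 2 — GM = KM - KG = 8.33 - 6.89 = 1.44 m

1.44 m


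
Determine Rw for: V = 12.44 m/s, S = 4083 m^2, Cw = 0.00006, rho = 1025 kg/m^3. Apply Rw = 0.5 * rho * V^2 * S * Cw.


Formula: Rw = 0.5 * rho * V^2 * S * Cw
Step 1 — V^2 = 12.44^2 = 154.7536
Step 2 — 0.5 * rho * V^2 = 0.5 * 1025 * 154.7536 = 79311.22
Step 3 — Rw = 79311.22 * 4083 * 0.00006 ≈ 19430 N (5 s.f.)

19430 N


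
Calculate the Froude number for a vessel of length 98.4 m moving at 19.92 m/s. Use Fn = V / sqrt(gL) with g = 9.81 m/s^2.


Formula: Fn = V / sqrt(g * L)
Step 1 — g * L = 9.81 * 98.4 = 965.304
Step 2 — sqrt(g * L) = sqrt(965.304) = 31.069342
Step 3 — Fn = 19.92 / 31.069342 ≈ 0.64115 (5 s.f.)

0.64115


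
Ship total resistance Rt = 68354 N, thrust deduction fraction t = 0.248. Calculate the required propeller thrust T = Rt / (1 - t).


Formula: T = Rt / (1 - t)
Step 1 — (1 - t) = 1 - 0.248 = 0.752
Step 2 — T = 68354 / 0.752 ≈ 90896 N (5 s.f.)

90896 N


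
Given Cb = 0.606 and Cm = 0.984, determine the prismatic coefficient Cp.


Formula: Cp = Cb / Cm
Substituting: Cp = 0.606 / 0.984
Result: Cp ≈ 0.61585 (5 s.f.)

0.61585


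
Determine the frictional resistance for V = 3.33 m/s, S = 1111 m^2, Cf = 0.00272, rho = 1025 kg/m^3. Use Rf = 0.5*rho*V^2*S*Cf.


Formula: Rf = 0.5 * rho * V^2 * S * Cf
Step 1 — V^2 = 3.33^2 = 11.0889
Step 2 — 0.5 * rho * V^2 = 0.5 * 1025 * 11.0889 = 5683.06125
Step 3 — Rf = 5683.06125 * 1111 * 0.00272 ≈ 17174 N (5 s.f.)

17174 N


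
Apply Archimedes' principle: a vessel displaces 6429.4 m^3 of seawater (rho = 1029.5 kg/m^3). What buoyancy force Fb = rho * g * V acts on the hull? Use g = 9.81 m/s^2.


Formula: Fb = rho * g * V
Substituting: Fb = 1029.5 * 9.81 * 6429.4
Intermediate: 1029.5 * 9.81 = 10099.395
Result: Fb = 10099.395 * 6429.4 ≈ 64933000 N (5 s.f.)

64933000 N


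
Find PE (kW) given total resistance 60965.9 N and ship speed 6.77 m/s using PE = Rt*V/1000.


Formula: PE = Rt * V / 1000 (kW)
Step 1 — PE (W) = 60965.9 * 6.77 = 412739.143 W
Step 2 — PE (kW) = 412739.143 / 1000 ≈ 412.74 kW (5 s.f.)

412.74 kW


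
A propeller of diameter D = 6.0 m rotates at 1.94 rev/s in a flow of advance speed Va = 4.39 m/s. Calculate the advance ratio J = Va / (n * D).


Formula: J = Va / (n * D)
Step 1 — n * D = 1.94 * 6.0 = 11.64
Step 2 — J = 4.39 / 11.64 ≈ 0.37715 (5 s.f.)

0.37715


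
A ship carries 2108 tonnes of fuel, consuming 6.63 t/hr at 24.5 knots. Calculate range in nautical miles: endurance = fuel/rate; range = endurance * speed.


Formula: endurance = fuel / rate; range = endurance * speed
Step 1 — endurance = 2108 / 6.63 = 317.9487 hours
Step 2 — range = 317.9487 * 24.5 ≈ 7789.7 nautical miles (5 s.f.)

7789.7 NM


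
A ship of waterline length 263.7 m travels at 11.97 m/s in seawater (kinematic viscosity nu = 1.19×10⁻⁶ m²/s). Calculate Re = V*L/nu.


Formula: Re = V * L / nu
Step 1 — V * L = 11.97 * 263.7 = 3156.489 m^2/s
Step 2 — Re = 3156.489 / 1.19e-6 = 2.65e+09

2.65e+09


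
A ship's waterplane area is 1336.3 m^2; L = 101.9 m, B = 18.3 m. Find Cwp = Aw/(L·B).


Formula: Cwp = Aw / (L * B)
Step 1 — L * B = 101.9 * 18.3 = 1864.77 m^2
Step 2 — Cwp = 1336.3 / 1864.77 ≈ 0.71660 (5 s.f.)

0.71660


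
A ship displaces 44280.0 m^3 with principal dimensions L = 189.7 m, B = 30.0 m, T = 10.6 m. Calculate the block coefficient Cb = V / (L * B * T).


Formula: Cb = V / (L * B * T)
Step 1 — L * B * T = 189.7 * 30.0 * 10.6 = 60324.6 m^3
Step 2 — Cb = 44280.0 / 60324.6 ≈ 0.73403 (5 s.f.)

0.73403


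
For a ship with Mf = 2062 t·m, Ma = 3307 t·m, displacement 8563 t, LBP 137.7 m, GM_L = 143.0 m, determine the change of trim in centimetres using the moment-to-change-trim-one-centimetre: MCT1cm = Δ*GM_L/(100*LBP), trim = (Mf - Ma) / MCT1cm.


Formula: net trimming moment = Mf - Ma; MCT1cm = Δ*GM_L/(100*LBP); trim = net moment / MCT1cm
Step 1 — net trimming moment = 2062 - 3307 = -1245 t·m
Step 2 — MCT1cm = 8563 * 143.0 / (100 * 137.7) = 88.9259 t·m/cm
Step 3 — trim = -1245 / 88.9259 ≈ -14.000 cm (5 s.f.)

-14.000 cm


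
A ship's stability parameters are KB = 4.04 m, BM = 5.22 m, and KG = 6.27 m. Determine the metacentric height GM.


Formula: GM = KB + BM - KG
Step 1 — KM = KB + BM = 4.04 + 5.22 = 9.26 m
Step 2 — GM = KM - KG = 9.26 - 6.27 = 2.99 m

2.99 m


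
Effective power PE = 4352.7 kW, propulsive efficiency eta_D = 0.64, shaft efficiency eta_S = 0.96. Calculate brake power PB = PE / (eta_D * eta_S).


Formula: PB = PE / (eta_D * eta_S)
Step 1 — combined efficiency = eta_D * eta_S = 0.64 * 0.96 = 0.6144
Step 2 — PB = 4352.7 / 0.6144 ≈ 7084.5 kW (5 s.f.)

7084.5 kW


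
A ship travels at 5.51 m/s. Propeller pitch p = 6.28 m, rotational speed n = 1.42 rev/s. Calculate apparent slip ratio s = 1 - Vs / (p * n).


Formula: s = 1 - Vs / (p * n)
Step 1 — p * n = 6.28 * 1.42 = 8.9176
Step 2 — Vs / (p*n) = 5.51 / 8.9176 = 0.617879 (6 d.p.)
Step 3 — s = 1 - 0.617879 = 0.382121

0.382121


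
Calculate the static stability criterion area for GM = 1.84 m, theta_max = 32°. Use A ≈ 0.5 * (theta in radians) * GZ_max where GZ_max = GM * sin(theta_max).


Formula: GZ_max = GM * sin(theta); Area = 0.5 * theta_rad * GZ_max
Step 1 — GZ_max = 1.84 * sin(32°) = 1.84 * 0.529919 = 0.975051 m
Step 2 — theta_rad = 32 * pi/180 = 0.558505 rad
Step 3 — Area = 0.5 * 0.558505 * 0.975051 ≈ 0.27229 m·rad (5 s.f.)

0.27229 m·rad


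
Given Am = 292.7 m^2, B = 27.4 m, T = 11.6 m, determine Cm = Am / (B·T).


Formula: Cm = Am / (B * T)
Step 1 — B * T = 27.4 * 11.6 = 317.84 m^2
Step 2 — Cm = 292.7 / 317.84 ≈ 0.92090 (5 s.f.)

0.92090


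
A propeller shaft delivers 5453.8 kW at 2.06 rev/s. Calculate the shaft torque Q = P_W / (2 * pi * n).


Formula: Q = P_W / (2 * pi * n)
Step 1 — P_W = 5453.8 kW * 1000 = 5453800.0 W
Step 2 — 2 * pi * n = 2 * pi * 2.06 = 12.943362
Step 3 — Q = 5453800.0 / 12.943362 ≈ 421360 N·m (5 s.f.)

421360 N·m


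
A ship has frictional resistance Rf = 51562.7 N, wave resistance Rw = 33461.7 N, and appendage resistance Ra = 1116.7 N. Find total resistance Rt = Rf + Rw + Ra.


Formula: Rt = Rf + Rw + Ra
Substituting: Rt = 51562.7 + 33461.7 + 1116.7
Result: Rt = 86141.1 N

86141.1 N


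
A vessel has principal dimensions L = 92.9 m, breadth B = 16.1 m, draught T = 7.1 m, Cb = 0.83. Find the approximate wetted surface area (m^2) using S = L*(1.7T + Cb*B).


Formula: S = 1.7*L*T + V/T with V = Cb*L*B*T, i.e. S = L * (1.7*T + Cb*B)
Step 1 — 1.7*T = 1.7 * 7.1 = 12.07 m
Step 2 — Cb*B = 0.83 * 16.1 = 13.363 m
Step 3 — 1.7*T + Cb*B = 12.07 + 13.363 = 25.433 m
Step 4 — S = 92.9 * 25.433 ≈ 2362.7 m^2 (5 s.f.)

2362.7 m^2


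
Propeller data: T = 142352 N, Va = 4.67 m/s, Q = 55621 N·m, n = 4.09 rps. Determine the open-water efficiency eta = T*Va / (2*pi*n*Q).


Formula: eta = T * Va / (2 * pi * n * Q)
Step 1 — numerator = T * Va = 142352 * 4.67 = 664783.84
Step 2 — 2 * pi * n = 2 * pi * 4.09 = 25.698228
Step 3 — denominator = 25.698228 * 55621 = 1429361.14
Step 4 — eta = 664783.84 / 1429361.14 ≈ 0.46509 (5 s.f.)

0.46509


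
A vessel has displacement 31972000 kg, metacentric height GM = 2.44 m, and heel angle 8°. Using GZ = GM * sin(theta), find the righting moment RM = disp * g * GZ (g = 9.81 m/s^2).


Formula: GZ = GM * sin(theta); RM = disp * g * GZ
Step 1 — GZ = 2.44 * sin(8°) = 2.44 * 0.139173 = 0.339582 m
Step 2 — RM = 31972000 * 9.81 * 0.339582 ≈ 106510000 N·m (5 s.f.)

106510000 N·m


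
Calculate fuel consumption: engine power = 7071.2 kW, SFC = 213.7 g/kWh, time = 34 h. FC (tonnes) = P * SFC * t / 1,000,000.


Formula: FC (tonnes) = P * SFC * t / 1,000,000
Step 1 — P * SFC * t = 7071.2 * 213.7 * 34 = 51377924.96 g
Step 2 — FC (tonnes) = 51377924.96 / 1,000,000 ≈ 51.378 tonnes (5 s.f.)

51.378 tonnes


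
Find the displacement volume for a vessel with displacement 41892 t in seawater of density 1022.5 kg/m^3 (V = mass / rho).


Formula: V = mass / rho
Step 1 — convert tonnes to kg: 41892 t * 1000 = 41892000 kg
Step 2 — V = 41892000 / 1022.5 ≈ 40970 m^3 (5 s.f.)

40970 m^3


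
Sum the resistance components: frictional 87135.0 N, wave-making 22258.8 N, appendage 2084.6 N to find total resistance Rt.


Formula: Rt = Rf + Rw + Ra
Substituting: Rt = 87135.0 + 22258.8 + 2084.6
Result: Rt = 111478.4 N

111478.4 N


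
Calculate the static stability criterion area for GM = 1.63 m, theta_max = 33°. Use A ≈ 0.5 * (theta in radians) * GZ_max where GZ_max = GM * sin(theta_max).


Formula: GZ_max = GM * sin(theta); Area = 0.5 * theta_rad * GZ_max
Step 1 — GZ_max = 1.63 * sin(33°) = 1.63 * 0.544639 = 0.887762 m
Step 2 — theta_rad = 33 * pi/180 = 0.575959 rad
Step 3 — Area = 0.5 * 0.575959 * 0.887762 ≈ 0.25566 m·rad (5 s.f.)

0.25566 m·rad


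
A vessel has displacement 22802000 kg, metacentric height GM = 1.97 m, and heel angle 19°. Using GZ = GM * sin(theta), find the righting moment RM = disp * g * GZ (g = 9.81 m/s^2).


Formula: GZ = GM * sin(theta); RM = disp * g * GZ
Step 1 — GZ = 1.97 * sin(19°) = 1.97 * 0.325568 = 0.641369 m
Step 2 — RM = 22802000 * 9.81 * 0.641369 ≈ 143470000 N·m (5 s.f.)

143470000 N·m


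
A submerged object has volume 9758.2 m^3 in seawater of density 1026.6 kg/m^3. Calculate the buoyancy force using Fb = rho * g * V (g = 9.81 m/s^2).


Formula: Fb = rho * g * V
Substituting: Fb = 1026.6 * 9.81 * 9758.2
Intermediate: 1026.6 * 9.81 = 10070.946
Result: Fb = 10070.946 * 9758.2 ≈ 98274000 N (5 s.f.)

98274000 N


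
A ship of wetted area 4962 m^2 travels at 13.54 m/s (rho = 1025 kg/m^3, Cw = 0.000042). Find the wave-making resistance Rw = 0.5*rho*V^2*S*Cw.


Formula: Rw = 0.5 * rho * V^2 * S * Cw
Step 1 — V^2 = 13.54^2 = 183.3316
Step 2 — 0.5 * rho * V^2 = 0.5 * 1025 * 183.3316 = 93957.445
Step 3 — Rw = 93957.445 * 4962 * 0.000042 ≈ 19581 N (5 s.f.)

19581 N


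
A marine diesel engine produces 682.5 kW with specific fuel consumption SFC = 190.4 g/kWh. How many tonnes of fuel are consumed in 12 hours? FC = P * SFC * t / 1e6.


Formula: FC (tonnes) = P * SFC * t / 1,000,000
Step 1 — P * SFC * t = 682.5 * 190.4 * 12 = 1559376.0 g
Step 2 — FC (tonnes) = 1559376.0 / 1,000,000 ≈ 1.5594 tonnes (5 s.f.)

1.5594 tonnes


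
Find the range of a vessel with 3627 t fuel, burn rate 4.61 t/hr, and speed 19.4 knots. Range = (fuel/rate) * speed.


Formula: endurance = fuel / rate; range = endurance * speed
Step 1 — endurance = 3627 / 4.61 = 786.7679 hours
Step 2 — range = 786.7679 * 19.4 ≈ 15263 nautical miles (5 s.f.)

15263 NM


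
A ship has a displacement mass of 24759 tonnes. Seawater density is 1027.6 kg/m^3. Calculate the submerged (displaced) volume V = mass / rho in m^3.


Formula: V = mass / rho
Step 1 — convert tonnes to kg: 24759 t * 1000 = 24759000 kg
Step 2 — V = 24759000 / 1027.6 ≈ 24094 m^3 (5 s.f.)

24094 m^3


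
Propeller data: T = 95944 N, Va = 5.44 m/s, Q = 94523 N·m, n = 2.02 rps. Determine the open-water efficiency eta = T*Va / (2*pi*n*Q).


Formula: eta = T * Va / (2 * pi * n * Q)
Step 1 — numerator = T * Va = 95944 * 5.44 = 521935.36
Step 2 — 2 * pi * n = 2 * pi * 2.02 = 12.692034
Step 3 — denominator = 12.692034 * 94523 = 1199689.13
Step 4 — eta = 521935.36 / 1199689.13 ≈ 0.43506 (5 s.f.)

0.43506


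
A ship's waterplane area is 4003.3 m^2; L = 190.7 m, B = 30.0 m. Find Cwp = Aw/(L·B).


Formula: Cwp = Aw / (L * B)
Step 1 — L * B = 190.7 * 30.0 = 5721.0 m^2
Step 2 — Cwp = 4003.3 / 5721.0 ≈ 0.69976 (5 s.f.)

0.69976


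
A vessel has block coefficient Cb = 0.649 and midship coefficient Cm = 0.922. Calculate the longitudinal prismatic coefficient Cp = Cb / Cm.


Formula: Cp = Cb / Cm
Substituting: Cp = 0.649 / 0.922
Result: Cp ≈ 0.70390 (5 s.f.)

0.70390


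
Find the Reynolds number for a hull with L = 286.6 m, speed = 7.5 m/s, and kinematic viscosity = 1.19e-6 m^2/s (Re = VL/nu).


Formula: Re = V * L / nu
Step 1 — V * L = 7.5 * 286.6 = 2149.5 m^2/s
Step 2 — Re = 2149.5 / 1.19e-6 = 1.81e+09

1.81e+09


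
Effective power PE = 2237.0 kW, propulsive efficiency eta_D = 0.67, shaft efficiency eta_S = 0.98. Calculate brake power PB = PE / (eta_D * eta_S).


Formula: PB = PE / (eta_D * eta_S)
Step 1 — combined efficiency = eta_D * eta_S = 0.67 * 0.98 = 0.6566
Step 2 — PB = 2237.0 / 0.6566 ≈ 3406.9 kW (5 s.f.)

3406.9 kW


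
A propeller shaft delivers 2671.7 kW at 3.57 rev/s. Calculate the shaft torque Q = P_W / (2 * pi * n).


Formula: Q = P_W / (2 * pi * n)
Step 1 — P_W = 2671.7 kW * 1000 = 2671700.0 W
Step 2 — 2 * pi * n = 2 * pi * 3.57 = 22.430972
Step 3 — Q = 2671700.0 / 22.430972 ≈ 119110 N·m (5 s.f.)

119110 N·m


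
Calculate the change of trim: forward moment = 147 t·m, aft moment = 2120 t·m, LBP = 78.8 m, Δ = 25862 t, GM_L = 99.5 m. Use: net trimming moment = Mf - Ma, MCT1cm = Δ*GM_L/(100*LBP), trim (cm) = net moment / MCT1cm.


Formula: net trimming moment = Mf - Ma; MCT1cm = Δ*GM_L/(100*LBP); trim = net moment / MCT1cm
Step 1 — net trimming moment = 147 - 2120 = -1973 t·m
Step 2 — MCT1cm = 25862 * 99.5 / (100 * 78.8) = 326.557 t·m/cm
Step 3 — trim = -1973 / 326.557 ≈ -6.0418 cm (5 s.f.)

-6.0418 cm


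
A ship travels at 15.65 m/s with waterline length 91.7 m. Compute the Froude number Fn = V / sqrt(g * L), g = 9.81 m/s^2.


Formula: Fn = V / sqrt(g * L)
Step 1 — g * L = 9.81 * 91.7 = 899.577
Step 2 — sqrt(g * L) = sqrt(899.577) = 29.992949
Step 3 — Fn = 15.65 / 29.992949 ≈ 0.52179 (5 s.f.)

0.52179


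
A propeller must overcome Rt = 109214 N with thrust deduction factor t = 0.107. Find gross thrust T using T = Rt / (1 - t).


Formula: T = Rt / (1 - t)
Step 1 — (1 - t) = 1 - 0.107 = 0.893
Step 2 — T = 109214 / 0.893 ≈ 122300 N (5 s.f.)

122300 N


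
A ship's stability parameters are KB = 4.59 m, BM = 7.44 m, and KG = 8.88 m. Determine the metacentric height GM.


Formula: GM = KB + BM - KG
Step 1 — KM = KB + BM = 4.59 + 7.44 = 12.03 m
Step 2 — GM = KM - KG = 12.03 - 8.88 = 3.15 m

3.15 m


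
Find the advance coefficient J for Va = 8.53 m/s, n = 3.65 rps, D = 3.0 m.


Formula: J = Va / (n * D)
Step 1 — n * D = 3.65 * 3.0 = 10.95
Step 2 — J = 8.53 / 10.95 ≈ 0.77900 (5 s.f.)

0.77900


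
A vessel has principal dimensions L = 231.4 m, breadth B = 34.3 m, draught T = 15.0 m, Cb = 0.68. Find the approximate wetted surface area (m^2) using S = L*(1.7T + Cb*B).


Formula: S = 1.7*L*T + V/T with V = Cb*L*B*T, i.e. S = L * (1.7*T + Cb*B)
Step 1 — 1.7*T = 1.7 * 15.0 = 25.5 m
Step 2 — Cb*B = 0.68 * 34.3 = 23.324 m
Step 3 — 1.7*T + Cb*B = 25.5 + 23.324 = 48.824 m
Step 4 — S = 231.4 * 48.824 ≈ 11298 m^2 (5 s.f.)

11298 m^2


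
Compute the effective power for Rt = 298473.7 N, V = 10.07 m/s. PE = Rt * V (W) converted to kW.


Formula: PE = Rt * V / 1000 (kW)
Step 1 — PE (W) = 298473.7 * 10.07 = 3005630.159 W
Step 2 — PE (kW) = 3005630.159 / 1000 ≈ 3005.6 kW (5 s.f.)

3005.6 kW


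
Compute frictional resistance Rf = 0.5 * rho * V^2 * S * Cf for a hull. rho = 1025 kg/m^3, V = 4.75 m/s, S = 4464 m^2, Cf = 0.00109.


Formula: Rf = 0.5 * rho * V^2 * S * Cf
Step 1 — V^2 = 4.75^2 = 22.5625
Step 2 — 0.5 * rho * V^2 = 0.5 * 1025 * 22.5625 = 11563.28125
Step 3 — Rf = 11563.28125 * 4464 * 0.00109 ≈ 56264 N (5 s.f.)

56264 N


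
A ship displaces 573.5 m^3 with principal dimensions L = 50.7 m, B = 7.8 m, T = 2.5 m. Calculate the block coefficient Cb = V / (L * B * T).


Formula: Cb = V / (L * B * T)
Step 1 — L * B * T = 50.7 * 7.8 * 2.5 = 988.65 m^3
Step 2 — Cb = 573.5 / 988.65 ≈ 0.58008 (5 s.f.)

0.58008


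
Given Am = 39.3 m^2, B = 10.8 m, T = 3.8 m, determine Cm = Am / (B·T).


Formula: Cm = Am / (B * T)
Step 1 — B * T = 10.8 * 3.8 = 41.04 m^2
Step 2 — Cm = 39.3 / 41.04 ≈ 0.95760 (5 s.f.)

0.95760


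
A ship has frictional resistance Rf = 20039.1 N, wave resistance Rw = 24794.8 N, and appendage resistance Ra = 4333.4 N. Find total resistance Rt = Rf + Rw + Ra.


Formula: Rt = Rf + Rw + Ra
Substituting: Rt = 20039.1 + 24794.8 + 4333.4
Result: Rt = 49167.3 N

49167.3 N


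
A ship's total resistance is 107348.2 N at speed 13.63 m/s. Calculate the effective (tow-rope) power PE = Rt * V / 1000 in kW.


Formula: PE = Rt * V / 1000 (kW)
Step 1 — PE (W) = 107348.2 * 13.63 = 1463155.966 W
Step 2 — PE (kW) = 1463155.966 / 1000 ≈ 1463.2 kW (5 s.f.)

1463.2 kW


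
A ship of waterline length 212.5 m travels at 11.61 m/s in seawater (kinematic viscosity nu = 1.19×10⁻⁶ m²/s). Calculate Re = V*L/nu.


Formula: Re = V * L / nu
Step 1 — V * L = 11.61 * 212.5 = 2467.125 m^2/s
Step 2 — Re = 2467.125 / 1.19e-6 = 2.07e+09

2.07e+09


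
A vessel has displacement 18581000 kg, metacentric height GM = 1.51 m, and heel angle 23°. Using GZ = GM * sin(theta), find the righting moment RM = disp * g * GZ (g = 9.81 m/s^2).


Formula: GZ = GM * sin(theta); RM = disp * g * GZ
Step 1 — GZ = 1.51 * sin(23°) = 1.51 * 0.390731 = 0.590004 m
Step 2 — RM = 18581000 * 9.81 * 0.590004 ≈ 107550000 N·m (5 s.f.)

107550000 N·m


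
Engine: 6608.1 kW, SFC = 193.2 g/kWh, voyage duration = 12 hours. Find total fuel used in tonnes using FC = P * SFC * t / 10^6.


Formula: FC (tonnes) = P * SFC * t / 1,000,000
Step 1 — P * SFC * t = 6608.1 * 193.2 * 12 = 15320219.04 g
Step 2 — FC (tonnes) = 15320219.04 / 1,000,000 ≈ 15.320 tonnes (5 s.f.)

15.320 tonnes


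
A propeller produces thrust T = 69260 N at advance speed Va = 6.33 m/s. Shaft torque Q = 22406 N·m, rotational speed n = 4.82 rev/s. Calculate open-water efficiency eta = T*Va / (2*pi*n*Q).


Formula: eta = T * Va / (2 * pi * n * Q)
Step 1 — numerator = T * Va = 69260 * 6.33 = 438415.8
Step 2 — 2 * pi * n = 2 * pi * 4.82 = 30.284953
Step 3 — denominator = 30.284953 * 22406 = 678564.66
Step 4 — eta = 438415.8 / 678564.66 ≈ 0.64609 (5 s.f.)

0.64609


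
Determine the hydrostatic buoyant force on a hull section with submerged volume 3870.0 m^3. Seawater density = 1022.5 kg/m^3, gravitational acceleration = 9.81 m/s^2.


Formula: Fb = rho * g * V
Substituting: Fb = 1022.5 * 9.81 * 3870.0
Intermediate: 1022.5 * 9.81 = 10030.725
Result: Fb = 10030.725 * 3870.0 ≈ 38819000 N (5 s.f.)

38819000 N


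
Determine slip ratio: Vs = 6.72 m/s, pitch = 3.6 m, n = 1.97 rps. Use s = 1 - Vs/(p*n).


Formula: s = 1 - Vs / (p * n)
Step 1 — p * n = 3.6 * 1.97 = 7.092
Step 2 — Vs / (p*n) = 6.72 / 7.092 = 0.947547 (6 d.p.)
Step 3 — s = 1 - 0.947547 = 0.052453

0.052453


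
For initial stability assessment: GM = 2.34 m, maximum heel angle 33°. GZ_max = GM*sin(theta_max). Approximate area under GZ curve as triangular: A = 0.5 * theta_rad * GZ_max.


Formula: GZ_max = GM * sin(theta); Area = 0.5 * theta_rad * GZ_max
Step 1 — GZ_max = 2.34 * sin(33°) = 2.34 * 0.544639 = 1.274455 m
Step 2 — theta_rad = 33 * pi/180 = 0.575959 rad
Step 3 — Area = 0.5 * 0.575959 * 1.274455 ≈ 0.36702 m·rad (5 s.f.)

0.36702 m·rad


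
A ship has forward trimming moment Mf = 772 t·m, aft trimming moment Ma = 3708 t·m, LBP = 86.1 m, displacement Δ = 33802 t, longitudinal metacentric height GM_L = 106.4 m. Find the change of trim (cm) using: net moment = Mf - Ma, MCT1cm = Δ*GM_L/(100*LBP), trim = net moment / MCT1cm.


Formula: net trimming moment = Mf - Ma; MCT1cm = Δ*GM_L/(100*LBP); trim = net moment / MCT1cm
Step 1 — net trimming moment = 772 - 3708 = -2936 t·m
Step 2 — MCT1cm = 33802 * 106.4 / (100 * 86.1) = 417.7158 t·m/cm
Step 3 — trim = -2936 / 417.7158 ≈ -7.0287 cm (5 s.f.)

-7.0287 cm


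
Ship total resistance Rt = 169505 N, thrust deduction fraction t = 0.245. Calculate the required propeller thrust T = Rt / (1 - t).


Formula: T = Rt / (1 - t)
Step 1 — (1 - t) = 1 - 0.245 = 0.755
Step 2 — T = 169505 / 0.755 ≈ 224510 N (5 s.f.)

224510 N


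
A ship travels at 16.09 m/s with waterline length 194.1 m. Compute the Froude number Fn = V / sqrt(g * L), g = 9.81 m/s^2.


Formula: Fn = V / sqrt(g * L)
Step 1 — g * L = 9.81 * 194.1 = 1904.121
Step 2 — sqrt(g * L) = sqrt(1904.121) = 43.636235
Step 3 — Fn = 16.09 / 43.636235 ≈ 0.36873 (5 s.f.)

0.36873


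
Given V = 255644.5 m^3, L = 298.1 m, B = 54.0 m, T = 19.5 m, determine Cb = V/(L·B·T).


Formula: Cb = V / (L * B * T)
Step 1 — L * B * T = 298.1 * 54.0 * 19.5 = 313899.3 m^3
Step 2 — Cb = 255644.5 / 313899.3 ≈ 0.81442 (5 s.f.)

0.81442


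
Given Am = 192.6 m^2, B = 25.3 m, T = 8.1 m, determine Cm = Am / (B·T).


Formula: Cm = Am / (B * T)
Step 1 — B * T = 25.3 * 8.1 = 204.93 m^2
Step 2 — Cm = 192.6 / 204.93 ≈ 0.93983 (5 s.f.)

0.93983


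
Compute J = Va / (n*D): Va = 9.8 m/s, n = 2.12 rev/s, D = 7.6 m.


Formula: J = Va / (n * D)
Step 1 — n * D = 2.12 * 7.6 = 16.112
Step 2 — J = 9.8 / 16.112 ≈ 0.60824 (5 s.f.)

0.60824


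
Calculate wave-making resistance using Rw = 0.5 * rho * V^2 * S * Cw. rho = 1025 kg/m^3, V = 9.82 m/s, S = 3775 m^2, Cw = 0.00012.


Formula: Rw = 0.5 * rho * V^2 * S * Cw
Step 1 — V^2 = 9.82^2 = 96.4324
Step 2 — 0.5 * rho * V^2 = 0.5 * 1025 * 96.4324 = 49421.605
Step 3 — Rw = 49421.605 * 3775 * 0.00012 ≈ 22388 N (5 s.f.)

22388 N


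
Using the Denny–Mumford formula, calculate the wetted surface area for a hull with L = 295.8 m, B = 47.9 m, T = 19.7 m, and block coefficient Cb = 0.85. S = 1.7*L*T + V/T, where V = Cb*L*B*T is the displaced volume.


Formula: S = 1.7*L*T + V/T with V = Cb*L*B*T, i.e. S = L * (1.7*T + Cb*B)
Step 1 — 1.7*T = 1.7 * 19.7 = 33.49 m
Step 2 — Cb*B = 0.85 * 47.9 = 40.715 m
Step 3 — 1.7*T + Cb*B = 33.49 + 40.715 = 74.205 m
Step 4 — S = 295.8 * 74.205 ≈ 21950 m^2 (5 s.f.)

21950 m^2


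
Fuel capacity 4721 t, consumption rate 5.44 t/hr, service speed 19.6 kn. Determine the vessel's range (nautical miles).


Formula: endurance = fuel / rate; range = endurance * speed
Step 1 — endurance = 4721 / 5.44 = 867.8309 hours
Step 2 — range = 867.8309 * 19.6 ≈ 17009 nautical miles (5 s.f.)

17009 NM


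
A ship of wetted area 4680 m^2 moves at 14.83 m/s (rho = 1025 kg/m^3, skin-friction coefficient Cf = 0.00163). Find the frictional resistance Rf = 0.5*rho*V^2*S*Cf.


Formula: Rf = 0.5 * rho * V^2 * S * Cf
Step 1 — V^2 = 14.83^2 = 219.9289
Step 2 — 0.5 * rho * V^2 = 0.5 * 1025 * 219.9289 = 112713.56125
Step 3 — Rf = 112713.56125 * 4680 * 0.00163 ≈ 859820 N (5 s.f.)

859820 N


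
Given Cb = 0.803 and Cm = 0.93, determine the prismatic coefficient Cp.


Formula: Cp = Cb / Cm
Substituting: Cp = 0.803 / 0.93
Result: Cp ≈ 0.86344 (5 s.f.)

0.86344


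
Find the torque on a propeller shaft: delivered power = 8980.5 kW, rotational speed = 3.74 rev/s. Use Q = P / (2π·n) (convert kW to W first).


Formula: Q = P_W / (2 * pi * n)
Step 1 — P_W = 8980.5 kW * 1000 = 8980500.0 W
Step 2 — 2 * pi * n = 2 * pi * 3.74 = 23.499113
Step 3 — Q = 8980500.0 / 23.499113 ≈ 382160 N·m (5 s.f.)

382160 N·m


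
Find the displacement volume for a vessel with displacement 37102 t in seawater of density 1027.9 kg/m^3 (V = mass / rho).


Formula: V = mass / rho
Step 1 — convert tonnes to kg: 37102 t * 1000 = 37102000 kg
Step 2 — V = 37102000 / 1027.9 ≈ 36095 m^3 (5 s.f.)

36095 m^3


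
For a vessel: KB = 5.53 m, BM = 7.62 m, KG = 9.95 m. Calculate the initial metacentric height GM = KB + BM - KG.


Formula: GM = KB + BM - KG
Step 1 — KM = KB + BM = 5.53 + 7.62 = 13.15 m
Step 2 — GM = KM - KG = 13.15 - 9.95 = 3.2 m

3.2 m


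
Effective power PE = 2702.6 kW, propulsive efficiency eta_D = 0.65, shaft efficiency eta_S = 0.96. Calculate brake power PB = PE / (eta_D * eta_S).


Formula: PB = PE / (eta_D * eta_S)
Step 1 — combined efficiency = eta_D * eta_S = 0.65 * 0.96 = 0.624
Step 2 — PB = 2702.6 / 0.624 ≈ 4331.1 kW (5 s.f.)

4331.1 kW


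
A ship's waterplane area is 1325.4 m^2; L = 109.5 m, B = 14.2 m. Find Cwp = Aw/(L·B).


Formula: Cwp = Aw / (L * B)
Step 1 — L * B = 109.5 * 14.2 = 1554.9 m^2
Step 2 — Cwp = 1325.4 / 1554.9 ≈ 0.85240 (5 s.f.)

0.85240


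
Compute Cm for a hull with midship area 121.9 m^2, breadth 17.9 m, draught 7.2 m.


Formula: Cm = Am / (B * T)
Step 1 — B * T = 17.9 * 7.2 = 128.88 m^2
Step 2 — Cm = 121.9 / 128.88 ≈ 0.94584 (5 s.f.)

0.94584


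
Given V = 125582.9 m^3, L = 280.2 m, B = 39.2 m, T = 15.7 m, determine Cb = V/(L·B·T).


Formula: Cb = V / (L * B * T)
Step 1 — L * B * T = 280.2 * 39.2 * 15.7 = 172446.288 m^3
Step 2 — Cb = 125582.9 / 172446.288 ≈ 0.72824 (5 s.f.)

0.72824


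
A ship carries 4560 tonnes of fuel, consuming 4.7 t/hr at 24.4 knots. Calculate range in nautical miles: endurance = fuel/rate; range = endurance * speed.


Formula: endurance = fuel / rate; range = endurance * speed
Step 1 — endurance = 4560 / 4.7 = 970.2128 hours
Step 2 — range = 970.2128 * 24.4 ≈ 23673 nautical miles (5 s.f.)

23673 NM


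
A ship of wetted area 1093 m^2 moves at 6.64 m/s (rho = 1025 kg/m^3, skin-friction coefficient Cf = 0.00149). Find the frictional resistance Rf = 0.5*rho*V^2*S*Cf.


Formula: Rf = 0.5 * rho * V^2 * S * Cf
Step 1 — V^2 = 6.64^2 = 44.0896
Step 2 — 0.5 * rho * V^2 = 0.5 * 1025 * 44.0896 = 22595.92
Step 3 — Rf = 22595.92 * 1093 * 0.00149 ≈ 36799 N (5 s.f.)

36799 N


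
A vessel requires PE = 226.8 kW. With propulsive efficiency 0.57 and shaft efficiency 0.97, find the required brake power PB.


Formula: PB = PE / (eta_D * eta_S)
Step 1 — combined efficiency = eta_D * eta_S = 0.57 * 0.97 = 0.5529
Step 2 — PB = 226.8 / 0.5529 ≈ 410.20 kW (5 s.f.)

410.20 kW


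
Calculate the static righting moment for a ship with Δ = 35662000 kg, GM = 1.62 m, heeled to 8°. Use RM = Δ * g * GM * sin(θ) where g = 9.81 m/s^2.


Formula: GZ = GM * sin(theta); RM = disp * g * GZ
Step 1 — GZ = 1.62 * sin(8°) = 1.62 * 0.139173 = 0.22546 m
Step 2 — RM = 35662000 * 9.81 * 0.22546 ≈ 78876000 N·m (5 s.f.)

78876000 N·m


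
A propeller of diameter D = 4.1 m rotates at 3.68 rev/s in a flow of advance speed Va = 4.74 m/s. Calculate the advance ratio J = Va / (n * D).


Formula: J = Va / (n * D)
Step 1 — n * D = 3.68 * 4.1 = 15.088
Step 2 — J = 4.74 / 15.088 ≈ 0.31416 (5 s.f.)

0.31416


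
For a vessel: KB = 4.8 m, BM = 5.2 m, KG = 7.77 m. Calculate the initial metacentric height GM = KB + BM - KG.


Formula: GM = KB + BM - KG
Step 1 — KM = KB + BM = 4.8 + 5.2 = 10.0 m
Step 2 — GM = KM - KG = 10.0 - 7.77 = 2.23 m

2.23 m


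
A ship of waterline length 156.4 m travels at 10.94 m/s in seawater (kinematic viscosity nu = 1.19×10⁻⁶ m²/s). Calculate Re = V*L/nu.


Formula: Re = V * L / nu
Step 1 — V * L = 10.94 * 156.4 = 1711.016 m^2/s
Step 2 — Re = 1711.016 / 1.19e-6 = 1.44e+09

1.44e+09


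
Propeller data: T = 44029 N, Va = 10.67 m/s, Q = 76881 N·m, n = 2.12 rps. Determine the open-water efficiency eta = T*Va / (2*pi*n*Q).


Formula: eta = T * Va / (2 * pi * n * Q)
Step 1 — numerator = T * Va = 44029 * 10.67 = 469789.43
Step 2 — 2 * pi * n = 2 * pi * 2.12 = 13.320353
Step 3 — denominator = 13.320353 * 76881 = 1024082.06
Step 4 — eta = 469789.43 / 1024082.06 ≈ 0.45874 (5 s.f.)

0.45874


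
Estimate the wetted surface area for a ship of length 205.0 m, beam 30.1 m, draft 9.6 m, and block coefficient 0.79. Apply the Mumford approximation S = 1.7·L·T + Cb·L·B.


Formula: S = 1.7*L*T + V/T with V = Cb*L*B*T, i.e. S = L * (1.7*T + Cb*B)
Step 1 — 1.7*T = 1.7 * 9.6 = 16.32 m
Step 2 — Cb*B = 0.79 * 30.1 = 23.779 m
Step 3 — 1.7*T + Cb*B = 16.32 + 23.779 = 40.099 m
Step 4 — S = 205.0 * 40.099 ≈ 8220.3 m^2 (5 s.f.)

8220.3 m^2


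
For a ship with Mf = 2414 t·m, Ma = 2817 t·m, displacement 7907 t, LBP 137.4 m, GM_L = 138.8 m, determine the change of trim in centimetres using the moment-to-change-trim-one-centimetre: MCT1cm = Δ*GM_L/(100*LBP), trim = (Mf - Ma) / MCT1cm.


Formula: net trimming moment = Mf - Ma; MCT1cm = Δ*GM_L/(100*LBP); trim = net moment / MCT1cm
Step 1 — net trimming moment = 2414 - 2817 = -403 t·m
Step 2 — MCT1cm = 7907 * 138.8 / (100 * 137.4) = 79.8757 t·m/cm
Step 3 — trim = -403 / 79.8757 ≈ -5.0453 cm (5 s.f.)

-5.0453 cm


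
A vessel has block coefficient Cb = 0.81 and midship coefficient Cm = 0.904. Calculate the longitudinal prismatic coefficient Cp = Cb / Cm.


Formula: Cp = Cb / Cm
Substituting: Cp = 0.81 / 0.904
Result: Cp ≈ 0.89602 (5 s.f.)

0.89602


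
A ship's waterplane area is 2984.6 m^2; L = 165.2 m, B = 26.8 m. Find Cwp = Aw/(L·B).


Formula: Cwp = Aw / (L * B)
Step 1 — L * B = 165.2 * 26.8 = 4427.36 m^2
Step 2 — Cwp = 2984.6 / 4427.36 ≈ 0.67413 (5 s.f.)

0.67413


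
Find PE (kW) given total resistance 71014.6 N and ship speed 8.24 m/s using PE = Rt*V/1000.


Formula: PE = Rt * V / 1000 (kW)
Step 1 — PE (W) = 71014.6 * 8.24 = 585160.304 W
Step 2 — PE (kW) = 585160.304 / 1000 ≈ 585.16 kW (5 s.f.)

585.16 kW


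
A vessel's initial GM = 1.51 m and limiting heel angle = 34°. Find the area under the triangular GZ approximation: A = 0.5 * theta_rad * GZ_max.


Formula: GZ_max = GM * sin(theta); Area = 0.5 * theta_rad * GZ_max
Step 1 — GZ_max = 1.51 * sin(34°) = 1.51 * 0.559193 = 0.844381 m
Step 2 — theta_rad = 34 * pi/180 = 0.593412 rad
Step 3 — Area = 0.5 * 0.593412 * 0.844381 ≈ 0.25053 m·rad (5 s.f.)

0.25053 m·rad


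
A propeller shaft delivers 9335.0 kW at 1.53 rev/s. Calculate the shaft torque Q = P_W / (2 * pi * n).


Formula: Q = P_W / (2 * pi * n)
Step 1 — P_W = 9335.0 kW * 1000 = 9335000.0 W
Step 2 — 2 * pi * n = 2 * pi * 1.53 = 9.613274
Step 3 — Q = 9335000.0 / 9.613274 ≈ 971050 N·m (5 s.f.)

971050 N·m


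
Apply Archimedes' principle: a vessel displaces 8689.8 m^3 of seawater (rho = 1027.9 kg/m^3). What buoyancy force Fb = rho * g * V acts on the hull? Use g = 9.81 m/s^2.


Formula: Fb = rho * g * V
Substituting: Fb = 1027.9 * 9.81 * 8689.8
Intermediate: 1027.9 * 9.81 = 10083.699
Result: Fb = 10083.699 * 8689.8 ≈ 87625000 N (5 s.f.)

87625000 N


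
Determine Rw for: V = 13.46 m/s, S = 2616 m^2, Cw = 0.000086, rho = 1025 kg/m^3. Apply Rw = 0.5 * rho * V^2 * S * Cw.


Formula: Rw = 0.5 * rho * V^2 * S * Cw
Step 1 — V^2 = 13.46^2 = 181.1716
Step 2 — 0.5 * rho * V^2 = 0.5 * 1025 * 181.1716 = 92850.445
Step 3 — Rw = 92850.445 * 2616 * 0.000086 ≈ 20889 N (5 s.f.)

20889 N


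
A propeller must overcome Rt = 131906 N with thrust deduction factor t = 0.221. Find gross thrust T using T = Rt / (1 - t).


Formula: T = Rt / (1 - t)
Step 1 — (1 - t) = 1 - 0.221 = 0.779
Step 2 — T = 131906 / 0.779 ≈ 169330 N (5 s.f.)

169330 N


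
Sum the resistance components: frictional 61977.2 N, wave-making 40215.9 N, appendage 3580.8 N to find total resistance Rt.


Formula: Rt = Rf + Rw + Ra
Substituting: Rt = 61977.2 + 40215.9 + 3580.8
Result: Rt = 105773.9 N

105773.9 N


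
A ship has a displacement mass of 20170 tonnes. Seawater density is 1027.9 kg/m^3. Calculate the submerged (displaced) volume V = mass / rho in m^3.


Formula: V = mass / rho
Step 1 — convert tonnes to kg: 20170 t * 1000 = 20170000 kg
Step 2 — V = 20170000 / 1027.9 ≈ 19623 m^3 (5 s.f.)

19623 m^3


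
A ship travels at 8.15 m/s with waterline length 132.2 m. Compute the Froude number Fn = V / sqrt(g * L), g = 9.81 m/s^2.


Formula: Fn = V / sqrt(g * L)
Step 1 — g * L = 9.81 * 132.2 = 1296.882
Step 2 — sqrt(g * L) = sqrt(1296.882) = 36.012248
Step 3 — Fn = 8.15 / 36.012248 ≈ 0.22631 (5 s.f.)

0.22631


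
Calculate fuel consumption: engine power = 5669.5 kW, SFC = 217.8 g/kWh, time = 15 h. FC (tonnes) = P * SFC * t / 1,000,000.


Formula: FC (tonnes) = P * SFC * t / 1,000,000
Step 1 — P * SFC * t = 5669.5 * 217.8 * 15 = 18522256.5 g
Step 2 — FC (tonnes) = 18522256.5 / 1,000,000 ≈ 18.522 tonnes (5 s.f.)

18.522 tonnes


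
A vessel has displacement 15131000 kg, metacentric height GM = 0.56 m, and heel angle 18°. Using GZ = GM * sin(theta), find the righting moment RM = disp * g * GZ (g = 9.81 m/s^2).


Formula: GZ = GM * sin(theta); RM = disp * g * GZ
Step 1 — GZ = 0.56 * sin(18°) = 0.56 * 0.309017 = 0.17305 m
Step 2 — RM = 15131000 * 9.81 * 0.17305 ≈ 25687000 N·m (5 s.f.)

25687000 N·m


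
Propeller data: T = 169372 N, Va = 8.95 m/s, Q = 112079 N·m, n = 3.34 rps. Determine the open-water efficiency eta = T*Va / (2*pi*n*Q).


Formula: eta = T * Va / (2 * pi * n * Q)
Step 1 — numerator = T * Va = 169372 * 8.95 = 1515879.4
Step 2 — 2 * pi * n = 2 * pi * 3.34 = 20.985839
Step 3 — denominator = 20.985839 * 112079 = 2352071.85
Step 4 — eta = 1515879.4 / 2352071.85 ≈ 0.64449 (5 s.f.)

0.64449


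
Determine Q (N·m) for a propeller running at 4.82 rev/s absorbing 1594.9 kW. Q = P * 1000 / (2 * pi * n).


Formula: Q = P_W / (2 * pi * n)
Step 1 — P_W = 1594.9 kW * 1000 = 1594900.0 W
Step 2 — 2 * pi * n = 2 * pi * 4.82 = 30.284953
Step 3 — Q = 1594900.0 / 30.284953 ≈ 52663 N·m (5 s.f.)

52663 N·m


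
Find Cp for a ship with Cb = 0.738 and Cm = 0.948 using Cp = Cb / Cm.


Formula: Cp = Cb / Cm
Substituting: Cp = 0.738 / 0.948
Result: Cp ≈ 0.77848 (5 s.f.)

0.77848


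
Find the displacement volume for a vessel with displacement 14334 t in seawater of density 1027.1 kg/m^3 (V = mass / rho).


Formula: V = mass / rho
Step 1 — convert tonnes to kg: 14334 t * 1000 = 14334000 kg
Step 2 — V = 14334000 / 1027.1 ≈ 13956 m^3 (5 s.f.)

13956 m^3


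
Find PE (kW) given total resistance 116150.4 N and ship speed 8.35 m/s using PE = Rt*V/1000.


Formula: PE = Rt * V / 1000 (kW)
Step 1 — PE (W) = 116150.4 * 8.35 = 969855.84 W
Step 2 — PE (kW) = 969855.84 / 1000 ≈ 969.86 kW (5 s.f.)

969.86 kW


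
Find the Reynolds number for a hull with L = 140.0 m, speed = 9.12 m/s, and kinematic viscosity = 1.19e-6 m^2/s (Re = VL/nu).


Formula: Re = V * L / nu
Step 1 — V * L = 9.12 * 140.0 = 1276.8 m^2/s
Step 2 — Re = 1276.8 / 1.19e-6 = 1.07e+09

1.07e+09


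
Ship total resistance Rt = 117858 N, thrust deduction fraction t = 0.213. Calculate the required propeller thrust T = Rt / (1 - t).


Formula: T = Rt / (1 - t)
Step 1 — (1 - t) = 1 - 0.213 = 0.787
Step 2 — T = 117858 / 0.787 ≈ 149760 N (5 s.f.)

149760 N
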